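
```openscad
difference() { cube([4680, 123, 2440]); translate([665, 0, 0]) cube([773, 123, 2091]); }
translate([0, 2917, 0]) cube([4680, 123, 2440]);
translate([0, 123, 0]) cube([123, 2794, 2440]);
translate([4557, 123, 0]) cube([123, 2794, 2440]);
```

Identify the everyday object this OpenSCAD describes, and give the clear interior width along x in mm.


A single room. The interior width is 4434 mm.

Four walls enclosing a rectangle with a door in the front wall — a room. Outside width 4680 minus two 123 mm walls gives 4434 mm.


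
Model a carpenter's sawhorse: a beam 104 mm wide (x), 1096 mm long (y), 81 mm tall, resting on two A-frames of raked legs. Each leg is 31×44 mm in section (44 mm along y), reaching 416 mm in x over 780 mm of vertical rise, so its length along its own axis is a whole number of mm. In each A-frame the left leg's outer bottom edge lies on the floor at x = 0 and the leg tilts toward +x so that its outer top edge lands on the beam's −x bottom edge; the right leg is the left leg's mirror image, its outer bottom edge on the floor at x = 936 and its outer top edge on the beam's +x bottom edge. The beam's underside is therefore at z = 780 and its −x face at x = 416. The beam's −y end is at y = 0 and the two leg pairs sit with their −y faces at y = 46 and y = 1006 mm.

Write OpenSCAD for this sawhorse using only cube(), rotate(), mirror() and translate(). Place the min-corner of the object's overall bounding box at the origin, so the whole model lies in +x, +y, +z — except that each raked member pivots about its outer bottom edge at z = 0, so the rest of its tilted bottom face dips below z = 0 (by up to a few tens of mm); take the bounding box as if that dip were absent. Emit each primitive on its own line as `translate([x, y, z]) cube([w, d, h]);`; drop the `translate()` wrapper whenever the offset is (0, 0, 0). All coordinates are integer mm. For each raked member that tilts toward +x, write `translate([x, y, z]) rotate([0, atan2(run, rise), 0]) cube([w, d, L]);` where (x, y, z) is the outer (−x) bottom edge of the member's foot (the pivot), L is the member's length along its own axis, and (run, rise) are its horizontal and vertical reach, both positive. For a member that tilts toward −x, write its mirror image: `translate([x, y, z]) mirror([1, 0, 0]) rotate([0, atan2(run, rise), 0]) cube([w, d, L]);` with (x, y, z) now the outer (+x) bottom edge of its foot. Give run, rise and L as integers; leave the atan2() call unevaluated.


translate([416, 0, 780]) cube([104, 1096, 81]);
translate([0, 46, 0]) rotate([0, atan2(416, 780), 0]) cube([31, 44, 884]);
translate([936, 46, 0]) mirror([1, 0, 0]) rotate([0, atan2(416, 780), 0]) cube([31, 44, 884]);
translate([0, 1006, 0]) rotate([0, atan2(416, 780), 0]) cube([31, 44, 884]);
translate([936, 1006, 0]) mirror([1, 0, 0]) rotate([0, atan2(416, 780), 0]) cube([31, 44, 884]);


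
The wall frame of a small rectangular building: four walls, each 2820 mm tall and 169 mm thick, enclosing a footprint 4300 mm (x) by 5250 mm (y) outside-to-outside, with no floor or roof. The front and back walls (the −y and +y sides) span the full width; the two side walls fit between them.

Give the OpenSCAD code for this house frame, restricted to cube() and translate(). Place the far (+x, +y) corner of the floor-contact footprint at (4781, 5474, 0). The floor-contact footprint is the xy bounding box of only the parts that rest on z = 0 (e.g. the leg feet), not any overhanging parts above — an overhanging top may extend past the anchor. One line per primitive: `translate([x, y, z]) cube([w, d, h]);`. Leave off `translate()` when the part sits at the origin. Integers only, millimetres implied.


translate([481, 224, 0]) cube([4300, 169, 2820]);
translate([481, 5305, 0]) cube([4300, 169, 2820]);
translate([481, 393, 0]) cube([169, 4912, 2820]);
translate([4612, 393, 0]) cube([169, 4912, 2820]);


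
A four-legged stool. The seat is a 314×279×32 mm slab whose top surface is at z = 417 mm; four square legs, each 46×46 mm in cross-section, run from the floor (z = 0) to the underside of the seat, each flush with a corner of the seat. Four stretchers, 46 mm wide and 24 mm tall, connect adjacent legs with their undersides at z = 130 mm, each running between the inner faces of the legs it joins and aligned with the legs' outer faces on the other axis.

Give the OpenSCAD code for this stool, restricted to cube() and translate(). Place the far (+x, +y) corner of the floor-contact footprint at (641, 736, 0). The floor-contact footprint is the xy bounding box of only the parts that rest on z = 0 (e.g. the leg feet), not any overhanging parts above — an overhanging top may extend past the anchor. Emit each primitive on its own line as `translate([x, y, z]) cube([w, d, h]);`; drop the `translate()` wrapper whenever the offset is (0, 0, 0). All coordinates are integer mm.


translate([327, 457, 385]) cube([314, 279, 32]);
translate([327, 457, 0]) cube([46, 46, 385]);
translate([595, 457, 0]) cube([46, 46, 385]);
translate([327, 690, 0]) cube([46, 46, 385]);
translate([595, 690, 0]) cube([46, 46, 385]);
translate([373, 457, 130]) cube([222, 46, 24]);
translate([373, 690, 130]) cube([222, 46, 24]);
translate([327, 503, 130]) cube([46, 187, 24]);
translate([595, 503, 130]) cube([46, 187, 24]);


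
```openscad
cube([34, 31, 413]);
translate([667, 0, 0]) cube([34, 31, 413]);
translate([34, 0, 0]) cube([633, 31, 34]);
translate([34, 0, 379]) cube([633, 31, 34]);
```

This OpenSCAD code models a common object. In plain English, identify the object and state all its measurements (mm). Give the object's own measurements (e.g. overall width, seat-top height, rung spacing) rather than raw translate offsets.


A rectangular picture frame lying in the x–z plane (depth along y). The opening is 633 mm wide (x) by 345 mm tall (z), surrounded by a border 34 mm wide on all four sides. The frame is 31 mm deep and is made of two full-height vertical stiles with two horizontal rails fitted between them.


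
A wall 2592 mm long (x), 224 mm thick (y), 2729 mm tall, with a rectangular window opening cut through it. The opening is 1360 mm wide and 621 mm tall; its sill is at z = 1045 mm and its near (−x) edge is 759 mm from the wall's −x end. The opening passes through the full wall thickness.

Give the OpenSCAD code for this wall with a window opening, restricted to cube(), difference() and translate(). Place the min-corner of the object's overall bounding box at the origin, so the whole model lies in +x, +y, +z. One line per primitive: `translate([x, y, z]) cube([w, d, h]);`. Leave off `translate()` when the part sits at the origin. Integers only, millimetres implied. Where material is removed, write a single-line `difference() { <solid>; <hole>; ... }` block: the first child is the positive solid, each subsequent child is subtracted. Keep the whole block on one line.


difference() { cube([2592, 224, 2729]); translate([759, 0, 1045]) cube([1360, 224, 621]); }


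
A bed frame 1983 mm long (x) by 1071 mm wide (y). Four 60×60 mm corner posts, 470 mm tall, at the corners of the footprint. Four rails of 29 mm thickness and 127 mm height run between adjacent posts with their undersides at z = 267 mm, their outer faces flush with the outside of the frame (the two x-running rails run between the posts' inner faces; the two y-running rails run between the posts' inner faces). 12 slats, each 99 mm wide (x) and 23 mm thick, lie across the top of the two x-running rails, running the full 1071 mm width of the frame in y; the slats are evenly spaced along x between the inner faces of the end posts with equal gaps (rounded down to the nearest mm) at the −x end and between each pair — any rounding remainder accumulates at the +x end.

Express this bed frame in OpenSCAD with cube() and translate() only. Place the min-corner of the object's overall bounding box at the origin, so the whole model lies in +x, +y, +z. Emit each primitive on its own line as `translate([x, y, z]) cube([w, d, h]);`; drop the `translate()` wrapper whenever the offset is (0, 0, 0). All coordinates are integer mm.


cube([60, 60, 470]);
translate([0, 1011, 0]) cube([60, 60, 470]);
translate([1923, 0, 0]) cube([60, 60, 470]);
translate([1923, 1011, 0]) cube([60, 60, 470]);
translate([60, 0, 267]) cube([1863, 29, 127]);
translate([60, 1042, 267]) cube([1863, 29, 127]);
translate([0, 60, 267]) cube([29, 951, 127]);
translate([1954, 60, 267]) cube([29, 951, 127]);
translate([111, 0, 394]) cube([99, 1071, 23]);
translate([261, 0, 394]) cube([99, 1071, 23]);
translate([411, 0, 394]) cube([99, 1071, 23]);
translate([561, 0, 394]) cube([99, 1071, 23]);
translate([711, 0, 394]) cube([99, 1071, 23]);
translate([861, 0, 394]) cube([99, 1071, 23]);
translate([1011, 0, 394]) cube([99, 1071, 23]);
translate([1161, 0, 394]) cube([99, 1071, 23]);
translate([1311, 0, 394]) cube([99, 1071, 23]);
translate([1461, 0, 394]) cube([99, 1071, 23]);
translate([1611, 0, 394]) cube([99, 1071, 23]);
translate([1761, 0, 394]) cube([99, 1071, 23]);


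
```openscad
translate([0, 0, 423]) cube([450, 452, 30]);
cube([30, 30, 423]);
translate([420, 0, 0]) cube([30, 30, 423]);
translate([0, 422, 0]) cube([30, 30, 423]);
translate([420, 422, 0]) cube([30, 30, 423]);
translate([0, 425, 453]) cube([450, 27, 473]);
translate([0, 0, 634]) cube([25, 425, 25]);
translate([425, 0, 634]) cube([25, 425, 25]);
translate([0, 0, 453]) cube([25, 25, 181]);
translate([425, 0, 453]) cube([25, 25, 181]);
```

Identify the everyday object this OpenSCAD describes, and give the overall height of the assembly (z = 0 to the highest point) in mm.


A chair. The overall height is 926 mm.

A slab on four corner posts with a tall panel at the back — a chair. The seat slab sits at z = 423 with thickness 30, and the 473 mm backrest starts at the seat top, so the overall height is 423 + 30 + 473 = 926 mm.


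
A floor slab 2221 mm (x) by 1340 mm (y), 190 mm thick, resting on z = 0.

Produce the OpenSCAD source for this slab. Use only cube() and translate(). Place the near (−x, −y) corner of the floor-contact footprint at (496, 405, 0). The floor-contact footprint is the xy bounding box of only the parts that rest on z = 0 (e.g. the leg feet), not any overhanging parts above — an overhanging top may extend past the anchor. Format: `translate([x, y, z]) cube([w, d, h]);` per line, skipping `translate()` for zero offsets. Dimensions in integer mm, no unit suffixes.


translate([496, 405, 0]) cube([2221, 1340, 190]);


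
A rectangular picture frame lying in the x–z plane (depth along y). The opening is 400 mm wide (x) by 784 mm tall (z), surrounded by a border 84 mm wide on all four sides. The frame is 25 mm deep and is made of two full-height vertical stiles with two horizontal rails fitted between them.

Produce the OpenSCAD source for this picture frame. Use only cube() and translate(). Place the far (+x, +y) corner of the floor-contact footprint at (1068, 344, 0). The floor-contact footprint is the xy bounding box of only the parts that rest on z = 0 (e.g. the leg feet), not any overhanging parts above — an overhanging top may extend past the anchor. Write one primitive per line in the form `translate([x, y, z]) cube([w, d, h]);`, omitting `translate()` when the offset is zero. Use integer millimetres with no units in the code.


translate([500, 319, 0]) cube([84, 25, 952]);
translate([984, 319, 0]) cube([84, 25, 952]);
translate([584, 319, 0]) cube([400, 25, 84]);
translate([584, 319, 868]) cube([400, 25, 84]);


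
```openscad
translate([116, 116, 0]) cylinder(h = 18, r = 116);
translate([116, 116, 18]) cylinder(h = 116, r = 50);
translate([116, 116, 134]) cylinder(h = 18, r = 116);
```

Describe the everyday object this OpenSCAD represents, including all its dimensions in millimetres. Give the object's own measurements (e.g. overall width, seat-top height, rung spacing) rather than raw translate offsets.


A spool: two coaxial disc flanges of radius 116 mm and thickness 18 mm, joined by a core cylinder of radius 50 mm and height 116 mm. The lower flange rests on z = 0 and the three cylinders share a vertical axis.


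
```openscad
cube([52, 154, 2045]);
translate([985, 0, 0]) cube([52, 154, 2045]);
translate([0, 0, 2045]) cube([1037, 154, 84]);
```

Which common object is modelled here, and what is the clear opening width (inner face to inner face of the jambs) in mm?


A door frame. The clear opening width is 933 mm.

Two 2045 mm tall posts with a header on top — a door frame. The left jamb is 52 mm wide at x = 0; the right jamb starts at x = 985. The clear opening is 985 − 52 = 933 mm.


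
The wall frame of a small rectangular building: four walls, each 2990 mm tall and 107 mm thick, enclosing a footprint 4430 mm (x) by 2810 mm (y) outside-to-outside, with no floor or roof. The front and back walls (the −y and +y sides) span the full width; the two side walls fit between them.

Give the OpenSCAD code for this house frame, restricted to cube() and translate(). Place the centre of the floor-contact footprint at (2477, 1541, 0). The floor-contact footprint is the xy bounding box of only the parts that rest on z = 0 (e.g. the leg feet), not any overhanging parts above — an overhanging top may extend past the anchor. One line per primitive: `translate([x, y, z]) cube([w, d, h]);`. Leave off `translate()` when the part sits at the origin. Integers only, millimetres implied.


translate([262, 136, 0]) cube([4430, 107, 2990]);
translate([262, 2839, 0]) cube([4430, 107, 2990]);
translate([262, 243, 0]) cube([107, 2596, 2990]);
translate([4585, 243, 0]) cube([107, 2596, 2990]);


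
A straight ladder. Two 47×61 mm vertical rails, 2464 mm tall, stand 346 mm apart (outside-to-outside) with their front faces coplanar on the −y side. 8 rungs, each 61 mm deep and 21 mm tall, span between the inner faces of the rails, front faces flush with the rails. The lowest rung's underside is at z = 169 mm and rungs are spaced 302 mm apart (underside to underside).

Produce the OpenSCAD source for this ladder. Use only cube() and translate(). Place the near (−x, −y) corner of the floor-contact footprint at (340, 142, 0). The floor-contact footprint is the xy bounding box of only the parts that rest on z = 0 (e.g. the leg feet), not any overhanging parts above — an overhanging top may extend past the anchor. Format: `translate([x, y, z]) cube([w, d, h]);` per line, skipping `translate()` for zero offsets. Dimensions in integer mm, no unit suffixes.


translate([340, 142, 0]) cube([47, 61, 2464]);
translate([639, 142, 0]) cube([47, 61, 2464]);
translate([387, 142, 169]) cube([252, 61, 21]);
translate([387, 142, 471]) cube([252, 61, 21]);
translate([387, 142, 773]) cube([252, 61, 21]);
translate([387, 142, 1075]) cube([252, 61, 21]);
translate([387, 142, 1377]) cube([252, 61, 21]);
translate([387, 142, 1679]) cube([252, 61, 21]);
translate([387, 142, 1981]) cube([252, 61, 21]);
translate([387, 142, 2283]) cube([252, 61, 21]);


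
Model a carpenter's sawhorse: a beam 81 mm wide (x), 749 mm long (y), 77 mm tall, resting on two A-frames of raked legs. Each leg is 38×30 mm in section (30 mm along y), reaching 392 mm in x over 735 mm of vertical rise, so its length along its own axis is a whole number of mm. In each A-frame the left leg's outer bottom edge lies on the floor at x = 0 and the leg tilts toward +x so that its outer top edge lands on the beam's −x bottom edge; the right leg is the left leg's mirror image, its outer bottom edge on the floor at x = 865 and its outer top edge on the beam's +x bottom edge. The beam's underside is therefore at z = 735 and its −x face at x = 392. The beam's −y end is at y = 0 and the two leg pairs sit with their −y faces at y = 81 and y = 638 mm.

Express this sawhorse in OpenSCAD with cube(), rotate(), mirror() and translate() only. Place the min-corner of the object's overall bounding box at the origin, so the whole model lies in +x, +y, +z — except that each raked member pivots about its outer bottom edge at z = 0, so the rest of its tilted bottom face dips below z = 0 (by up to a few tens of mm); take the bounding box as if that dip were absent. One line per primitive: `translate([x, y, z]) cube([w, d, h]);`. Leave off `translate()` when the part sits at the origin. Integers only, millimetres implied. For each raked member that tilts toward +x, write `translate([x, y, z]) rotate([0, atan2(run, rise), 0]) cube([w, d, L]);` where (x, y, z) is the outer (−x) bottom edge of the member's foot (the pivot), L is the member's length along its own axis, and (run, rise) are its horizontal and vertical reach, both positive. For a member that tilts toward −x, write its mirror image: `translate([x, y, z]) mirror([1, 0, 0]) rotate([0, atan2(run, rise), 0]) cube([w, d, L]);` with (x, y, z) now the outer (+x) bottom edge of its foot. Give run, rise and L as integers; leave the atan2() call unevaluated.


// leg length = √(392² + 735²) = 833
// right-leg outer foot x = 2·392 + 81 = 865
// beam min-corner = (392, 0, 735)
translate([392, 0, 735]) cube([81, 749, 77]);
translate([0, 81, 0]) rotate([0, atan2(392, 735), 0]) cube([38, 30, 833]);
translate([865, 81, 0]) mirror([1, 0, 0]) rotate([0, atan2(392, 735), 0]) cube([38, 30, 833]);
translate([0, 638, 0]) rotate([0, atan2(392, 735), 0]) cube([38, 30, 833]);
translate([865, 638, 0]) mirror([1, 0, 0]) rotate([0, atan2(392, 735), 0]) cube([38, 30, 833]);


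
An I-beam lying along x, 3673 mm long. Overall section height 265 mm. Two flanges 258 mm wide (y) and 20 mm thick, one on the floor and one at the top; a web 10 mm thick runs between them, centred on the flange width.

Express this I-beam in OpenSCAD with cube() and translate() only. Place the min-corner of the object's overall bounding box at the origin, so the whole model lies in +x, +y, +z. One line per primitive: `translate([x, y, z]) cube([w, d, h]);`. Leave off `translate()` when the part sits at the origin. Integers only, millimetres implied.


cube([3673, 258, 20]);
translate([0, 124, 20]) cube([3673, 10, 225]);
translate([0, 0, 245]) cube([3673, 258, 20]);


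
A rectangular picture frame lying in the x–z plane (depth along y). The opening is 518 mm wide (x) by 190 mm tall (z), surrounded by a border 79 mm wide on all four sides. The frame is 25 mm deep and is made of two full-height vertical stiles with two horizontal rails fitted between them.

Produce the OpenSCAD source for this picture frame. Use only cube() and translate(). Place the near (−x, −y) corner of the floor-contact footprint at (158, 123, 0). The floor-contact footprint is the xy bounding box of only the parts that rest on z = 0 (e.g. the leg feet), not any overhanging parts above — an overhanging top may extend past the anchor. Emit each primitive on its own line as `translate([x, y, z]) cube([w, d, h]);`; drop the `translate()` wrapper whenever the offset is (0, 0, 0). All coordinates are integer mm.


translate([158, 123, 0]) cube([79, 25, 348]);
translate([755, 123, 0]) cube([79, 25, 348]);
translate([237, 123, 0]) cube([518, 25, 79]);
translate([237, 123, 269]) cube([518, 25, 79]);


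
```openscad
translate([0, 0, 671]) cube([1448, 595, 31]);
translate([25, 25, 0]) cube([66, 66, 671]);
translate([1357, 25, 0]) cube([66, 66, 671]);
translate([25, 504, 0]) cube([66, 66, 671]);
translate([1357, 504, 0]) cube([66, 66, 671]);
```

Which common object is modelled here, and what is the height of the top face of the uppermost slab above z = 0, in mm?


A table. The table height is 702 mm.

A 1448×595×31 slab sits at z = 671 on four 66 mm square posts — a table. The top surface is at 671 + 31 = 702 mm.


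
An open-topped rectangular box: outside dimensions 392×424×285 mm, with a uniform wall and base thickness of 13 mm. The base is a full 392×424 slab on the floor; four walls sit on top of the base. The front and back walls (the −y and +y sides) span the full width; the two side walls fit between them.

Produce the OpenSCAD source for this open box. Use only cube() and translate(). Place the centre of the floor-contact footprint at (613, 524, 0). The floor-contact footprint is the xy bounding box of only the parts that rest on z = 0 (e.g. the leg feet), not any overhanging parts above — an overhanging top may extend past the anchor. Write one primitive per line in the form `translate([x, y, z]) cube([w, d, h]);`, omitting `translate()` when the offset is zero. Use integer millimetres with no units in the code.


translate([417, 312, 0]) cube([392, 424, 13]);
translate([417, 312, 13]) cube([392, 13, 272]);
translate([417, 723, 13]) cube([392, 13, 272]);
translate([417, 325, 13]) cube([13, 398, 272]);
translate([796, 325, 13]) cube([13, 398, 272]);


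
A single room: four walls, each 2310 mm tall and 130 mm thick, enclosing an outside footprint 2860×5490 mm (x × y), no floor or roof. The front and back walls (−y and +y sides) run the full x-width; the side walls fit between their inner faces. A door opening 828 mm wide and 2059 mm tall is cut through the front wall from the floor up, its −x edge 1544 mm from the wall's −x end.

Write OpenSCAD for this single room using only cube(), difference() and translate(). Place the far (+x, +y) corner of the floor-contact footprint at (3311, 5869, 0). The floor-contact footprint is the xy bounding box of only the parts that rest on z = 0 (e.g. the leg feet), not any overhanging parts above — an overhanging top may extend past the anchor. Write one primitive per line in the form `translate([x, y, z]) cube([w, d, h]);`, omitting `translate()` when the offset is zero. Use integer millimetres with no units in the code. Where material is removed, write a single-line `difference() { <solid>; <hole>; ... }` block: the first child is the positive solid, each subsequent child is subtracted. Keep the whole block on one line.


difference() { translate([451, 379, 0]) cube([2860, 130, 2310]); translate([1995, 379, 0]) cube([828, 130, 2059]); }
translate([451, 5739, 0]) cube([2860, 130, 2310]);
translate([451, 509, 0]) cube([130, 5230, 2310]);
translate([3181, 509, 0]) cube([130, 5230, 2310]);


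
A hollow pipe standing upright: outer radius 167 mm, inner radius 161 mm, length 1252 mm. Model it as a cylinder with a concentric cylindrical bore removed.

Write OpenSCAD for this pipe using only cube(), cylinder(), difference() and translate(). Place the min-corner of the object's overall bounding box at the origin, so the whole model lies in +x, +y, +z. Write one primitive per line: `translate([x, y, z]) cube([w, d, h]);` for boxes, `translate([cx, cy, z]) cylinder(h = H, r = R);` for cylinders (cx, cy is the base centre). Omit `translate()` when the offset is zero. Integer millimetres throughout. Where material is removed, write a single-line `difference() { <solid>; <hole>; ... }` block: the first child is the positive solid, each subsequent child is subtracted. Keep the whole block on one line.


difference() { translate([167, 167, 0]) cylinder(h = 1252, r = 167); translate([167, 167, 0]) cylinder(h = 1252, r = 161); }


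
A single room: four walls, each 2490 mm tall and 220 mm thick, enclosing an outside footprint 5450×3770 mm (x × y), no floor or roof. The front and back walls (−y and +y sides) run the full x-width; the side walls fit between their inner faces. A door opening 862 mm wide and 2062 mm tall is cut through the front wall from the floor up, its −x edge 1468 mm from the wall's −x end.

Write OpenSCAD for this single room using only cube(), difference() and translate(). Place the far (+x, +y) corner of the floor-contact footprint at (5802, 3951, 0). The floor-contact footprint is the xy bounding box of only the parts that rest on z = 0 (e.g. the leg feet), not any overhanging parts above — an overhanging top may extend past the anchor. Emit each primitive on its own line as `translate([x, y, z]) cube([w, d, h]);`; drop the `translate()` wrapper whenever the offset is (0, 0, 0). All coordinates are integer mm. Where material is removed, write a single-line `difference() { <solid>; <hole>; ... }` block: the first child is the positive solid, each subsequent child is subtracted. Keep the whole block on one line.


difference() { translate([352, 181, 0]) cube([5450, 220, 2490]); translate([1820, 181, 0]) cube([862, 220, 2062]); }
translate([352, 3731, 0]) cube([5450, 220, 2490]);
translate([352, 401, 0]) cube([220, 3330, 2490]);
translate([5582, 401, 0]) cube([220, 3330, 2490]);


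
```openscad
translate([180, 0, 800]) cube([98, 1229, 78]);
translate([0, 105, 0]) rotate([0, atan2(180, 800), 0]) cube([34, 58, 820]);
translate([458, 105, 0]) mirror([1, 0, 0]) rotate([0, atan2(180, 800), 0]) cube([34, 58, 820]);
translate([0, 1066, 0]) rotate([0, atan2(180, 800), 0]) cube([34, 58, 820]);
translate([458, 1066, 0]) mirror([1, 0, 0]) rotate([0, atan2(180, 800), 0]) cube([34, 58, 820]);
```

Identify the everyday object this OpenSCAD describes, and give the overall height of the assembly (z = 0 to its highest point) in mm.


A sawhorse. The overall height is 878 mm.

A beam across two mirrored pairs of raked legs — a sawhorse. The beam's underside is at z = 800 (matching the legs' vertical rise in atan2(180, 800)) and the beam is 78 mm tall, so its top is at 800 + 78 = 878 mm. The raked legs top out at the beam's underside, so that is the highest point.


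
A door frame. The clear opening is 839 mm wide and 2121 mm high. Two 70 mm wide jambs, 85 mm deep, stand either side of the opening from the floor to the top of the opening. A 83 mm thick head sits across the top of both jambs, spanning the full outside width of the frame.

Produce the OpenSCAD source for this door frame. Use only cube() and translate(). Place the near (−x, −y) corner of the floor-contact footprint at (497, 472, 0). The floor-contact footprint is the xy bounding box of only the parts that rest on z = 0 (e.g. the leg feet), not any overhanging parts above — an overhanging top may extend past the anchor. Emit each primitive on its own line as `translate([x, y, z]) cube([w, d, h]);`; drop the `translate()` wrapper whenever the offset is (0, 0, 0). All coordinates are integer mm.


translate([497, 472, 0]) cube([70, 85, 2121]);
translate([1406, 472, 0]) cube([70, 85, 2121]);
translate([497, 472, 2121]) cube([979, 85, 83]);


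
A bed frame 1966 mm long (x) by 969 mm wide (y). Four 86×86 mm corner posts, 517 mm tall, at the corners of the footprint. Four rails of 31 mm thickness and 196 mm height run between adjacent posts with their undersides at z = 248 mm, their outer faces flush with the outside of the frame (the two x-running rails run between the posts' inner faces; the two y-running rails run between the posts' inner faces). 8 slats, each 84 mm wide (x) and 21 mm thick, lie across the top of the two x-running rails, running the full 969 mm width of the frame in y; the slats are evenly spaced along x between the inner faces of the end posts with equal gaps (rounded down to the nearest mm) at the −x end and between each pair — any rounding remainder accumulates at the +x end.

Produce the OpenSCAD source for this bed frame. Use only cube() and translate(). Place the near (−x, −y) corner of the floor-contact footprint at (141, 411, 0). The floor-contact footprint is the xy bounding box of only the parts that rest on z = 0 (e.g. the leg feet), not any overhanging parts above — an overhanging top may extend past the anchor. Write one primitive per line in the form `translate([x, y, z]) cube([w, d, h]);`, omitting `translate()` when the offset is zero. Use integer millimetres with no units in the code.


// slat z = rail_z + rail_h = 248 + 196 = 444
// slat gap = ⌊(1794 − 8·84) / 9⌋ = 124
translate([141, 411, 0]) cube([86, 86, 517]);
translate([141, 1294, 0]) cube([86, 86, 517]);
translate([2021, 411, 0]) cube([86, 86, 517]);
translate([2021, 1294, 0]) cube([86, 86, 517]);
translate([227, 411, 248]) cube([1794, 31, 196]);
translate([227, 1349, 248]) cube([1794, 31, 196]);
translate([141, 497, 248]) cube([31, 797, 196]);
translate([2076, 497, 248]) cube([31, 797, 196]);
translate([351, 411, 444]) cube([84, 969, 21]);
translate([559, 411, 444]) cube([84, 969, 21]);
translate([767, 411, 444]) cube([84, 969, 21]);
translate([975, 411, 444]) cube([84, 969, 21]);
translate([1183, 411, 444]) cube([84, 969, 21]);
translate([1391, 411, 444]) cube([84, 969, 21]);
translate([1599, 411, 444]) cube([84, 969, 21]);
translate([1807, 411, 444]) cube([84, 969, 21]);


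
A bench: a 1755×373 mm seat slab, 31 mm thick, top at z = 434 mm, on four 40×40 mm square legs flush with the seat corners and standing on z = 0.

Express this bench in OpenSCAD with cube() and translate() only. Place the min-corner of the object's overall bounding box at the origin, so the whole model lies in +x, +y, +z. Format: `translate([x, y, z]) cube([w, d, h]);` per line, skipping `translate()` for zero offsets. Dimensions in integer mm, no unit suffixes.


translate([0, 0, 403]) cube([1755, 373, 31]);
cube([40, 40, 403]);
translate([0, 333, 0]) cube([40, 40, 403]);
translate([1715, 0, 0]) cube([40, 40, 403]);
translate([1715, 333, 0]) cube([40, 40, 403]);


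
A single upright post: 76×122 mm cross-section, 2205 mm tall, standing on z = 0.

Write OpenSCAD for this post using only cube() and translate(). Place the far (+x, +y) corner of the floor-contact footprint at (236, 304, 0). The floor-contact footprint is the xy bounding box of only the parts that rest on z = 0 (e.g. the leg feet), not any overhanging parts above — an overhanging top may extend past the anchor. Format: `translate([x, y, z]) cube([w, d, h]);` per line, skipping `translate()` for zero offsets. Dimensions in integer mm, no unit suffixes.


translate([160, 182, 0]) cube([76, 122, 2205]);


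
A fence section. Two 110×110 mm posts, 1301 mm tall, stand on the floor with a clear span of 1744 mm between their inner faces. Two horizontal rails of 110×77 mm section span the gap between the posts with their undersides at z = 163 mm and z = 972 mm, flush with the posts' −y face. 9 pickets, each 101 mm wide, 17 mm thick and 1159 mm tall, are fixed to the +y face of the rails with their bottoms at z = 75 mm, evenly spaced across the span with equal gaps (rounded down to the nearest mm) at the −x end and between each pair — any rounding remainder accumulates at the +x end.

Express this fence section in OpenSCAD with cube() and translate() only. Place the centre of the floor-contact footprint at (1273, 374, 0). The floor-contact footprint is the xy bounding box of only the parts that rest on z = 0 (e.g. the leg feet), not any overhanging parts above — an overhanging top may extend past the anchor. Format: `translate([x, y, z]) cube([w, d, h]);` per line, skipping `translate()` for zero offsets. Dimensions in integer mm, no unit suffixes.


translate([291, 319, 0]) cube([110, 110, 1301]);
translate([2145, 319, 0]) cube([110, 110, 1301]);
translate([401, 319, 163]) cube([1744, 110, 77]);
translate([401, 319, 972]) cube([1744, 110, 77]);
translate([484, 429, 75]) cube([101, 17, 1159]);
translate([668, 429, 75]) cube([101, 17, 1159]);
translate([852, 429, 75]) cube([101, 17, 1159]);
translate([1036, 429, 75]) cube([101, 17, 1159]);
translate([1220, 429, 75]) cube([101, 17, 1159]);
translate([1404, 429, 75]) cube([101, 17, 1159]);
translate([1588, 429, 75]) cube([101, 17, 1159]);
translate([1772, 429, 75]) cube([101, 17, 1159]);
translate([1956, 429, 75]) cube([101, 17, 1159]);


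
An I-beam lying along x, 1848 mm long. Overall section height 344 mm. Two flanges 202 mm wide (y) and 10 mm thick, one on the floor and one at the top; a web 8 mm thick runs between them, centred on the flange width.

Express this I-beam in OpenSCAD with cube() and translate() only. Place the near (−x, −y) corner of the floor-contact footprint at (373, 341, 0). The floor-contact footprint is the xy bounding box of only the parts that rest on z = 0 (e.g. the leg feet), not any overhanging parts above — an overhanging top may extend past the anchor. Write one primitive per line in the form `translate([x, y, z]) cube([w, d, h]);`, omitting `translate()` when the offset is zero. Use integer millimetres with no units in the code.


translate([373, 341, 0]) cube([1848, 202, 10]);
translate([373, 438, 10]) cube([1848, 8, 324]);
translate([373, 341, 334]) cube([1848, 202, 10]);


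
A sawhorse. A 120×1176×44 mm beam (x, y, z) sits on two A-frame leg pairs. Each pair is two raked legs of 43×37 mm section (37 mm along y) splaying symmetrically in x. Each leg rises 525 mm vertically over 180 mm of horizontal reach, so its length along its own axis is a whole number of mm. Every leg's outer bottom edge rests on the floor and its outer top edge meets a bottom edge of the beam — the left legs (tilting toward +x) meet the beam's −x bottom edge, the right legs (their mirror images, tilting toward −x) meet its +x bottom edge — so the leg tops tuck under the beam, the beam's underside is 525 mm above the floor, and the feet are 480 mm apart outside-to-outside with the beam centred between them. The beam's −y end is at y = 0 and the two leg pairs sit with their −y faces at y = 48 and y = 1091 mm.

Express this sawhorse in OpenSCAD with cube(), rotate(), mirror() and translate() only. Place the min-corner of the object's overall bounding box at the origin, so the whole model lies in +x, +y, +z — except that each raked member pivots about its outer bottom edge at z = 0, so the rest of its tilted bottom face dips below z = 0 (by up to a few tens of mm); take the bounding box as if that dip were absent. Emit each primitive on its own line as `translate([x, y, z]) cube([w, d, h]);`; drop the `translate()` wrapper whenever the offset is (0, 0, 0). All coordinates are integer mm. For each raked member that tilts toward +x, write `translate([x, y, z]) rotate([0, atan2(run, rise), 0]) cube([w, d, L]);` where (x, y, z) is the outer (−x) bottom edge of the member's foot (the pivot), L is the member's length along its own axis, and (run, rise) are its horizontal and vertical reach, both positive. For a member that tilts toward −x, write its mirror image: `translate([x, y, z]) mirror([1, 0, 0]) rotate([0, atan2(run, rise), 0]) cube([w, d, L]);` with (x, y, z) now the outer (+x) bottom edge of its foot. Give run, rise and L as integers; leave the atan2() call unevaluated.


translate([180, 0, 525]) cube([120, 1176, 44]);
translate([0, 48, 0]) rotate([0, atan2(180, 525), 0]) cube([43, 37, 555]);
translate([480, 48, 0]) mirror([1, 0, 0]) rotate([0, atan2(180, 525), 0]) cube([43, 37, 555]);
translate([0, 1091, 0]) rotate([0, atan2(180, 525), 0]) cube([43, 37, 555]);
translate([480, 1091, 0]) mirror([1, 0, 0]) rotate([0, atan2(180, 525), 0]) cube([43, 37, 555]);


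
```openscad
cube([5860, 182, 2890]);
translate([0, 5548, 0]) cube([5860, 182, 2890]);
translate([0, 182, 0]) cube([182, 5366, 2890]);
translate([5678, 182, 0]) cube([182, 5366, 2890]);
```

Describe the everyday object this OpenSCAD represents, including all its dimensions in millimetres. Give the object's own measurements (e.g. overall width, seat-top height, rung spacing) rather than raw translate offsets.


The wall frame of a small rectangular building: four walls, each 2890 mm tall and 182 mm thick, enclosing a footprint 5860 mm (x) by 5730 mm (y) outside-to-outside, with no floor or roof. The front and back walls (the −y and +y sides) span the full width; the two side walls fit between them.


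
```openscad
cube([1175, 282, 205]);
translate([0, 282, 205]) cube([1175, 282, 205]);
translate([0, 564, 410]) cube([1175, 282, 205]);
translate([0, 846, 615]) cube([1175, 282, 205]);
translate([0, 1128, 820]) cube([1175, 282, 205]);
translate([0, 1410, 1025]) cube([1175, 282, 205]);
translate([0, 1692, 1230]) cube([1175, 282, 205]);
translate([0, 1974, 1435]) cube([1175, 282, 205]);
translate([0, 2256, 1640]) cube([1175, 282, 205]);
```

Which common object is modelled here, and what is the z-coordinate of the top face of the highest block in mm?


A staircase. The total rise is 1845 mm.

9 identical blocks, each offset up and back from the previous — a staircase. Each step is 205 mm tall and there are 9 of them, so the total rise is 9 × 205 = 1845 mm.


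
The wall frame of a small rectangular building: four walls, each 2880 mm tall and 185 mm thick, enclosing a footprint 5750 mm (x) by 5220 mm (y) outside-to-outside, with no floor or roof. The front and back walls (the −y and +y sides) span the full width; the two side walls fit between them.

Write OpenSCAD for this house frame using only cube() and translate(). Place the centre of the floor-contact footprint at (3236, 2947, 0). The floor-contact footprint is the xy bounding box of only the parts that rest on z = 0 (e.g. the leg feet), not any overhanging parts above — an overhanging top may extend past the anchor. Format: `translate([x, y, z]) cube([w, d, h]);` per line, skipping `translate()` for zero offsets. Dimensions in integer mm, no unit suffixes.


translate([361, 337, 0]) cube([5750, 185, 2880]);
translate([361, 5372, 0]) cube([5750, 185, 2880]);
translate([361, 522, 0]) cube([185, 4850, 2880]);
translate([5926, 522, 0]) cube([185, 4850, 2880]);


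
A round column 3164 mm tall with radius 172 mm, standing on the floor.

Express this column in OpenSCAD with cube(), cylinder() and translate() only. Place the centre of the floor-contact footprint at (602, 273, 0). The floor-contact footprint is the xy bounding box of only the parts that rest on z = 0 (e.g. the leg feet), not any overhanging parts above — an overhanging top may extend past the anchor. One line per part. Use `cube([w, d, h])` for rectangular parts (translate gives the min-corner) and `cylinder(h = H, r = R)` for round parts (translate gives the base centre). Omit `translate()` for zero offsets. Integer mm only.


translate([602, 273, 0]) cylinder(h = 3164, r = 172);


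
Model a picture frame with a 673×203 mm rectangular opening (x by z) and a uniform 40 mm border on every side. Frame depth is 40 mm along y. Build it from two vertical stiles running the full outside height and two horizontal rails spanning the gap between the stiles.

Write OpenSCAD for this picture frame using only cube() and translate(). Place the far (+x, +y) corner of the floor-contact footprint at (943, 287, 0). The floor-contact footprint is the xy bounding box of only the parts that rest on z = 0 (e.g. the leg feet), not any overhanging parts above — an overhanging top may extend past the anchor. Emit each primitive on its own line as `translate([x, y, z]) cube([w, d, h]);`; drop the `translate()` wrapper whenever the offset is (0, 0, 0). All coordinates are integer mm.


translate([190, 247, 0]) cube([40, 40, 283]);
translate([903, 247, 0]) cube([40, 40, 283]);
translate([230, 247, 0]) cube([673, 40, 40]);
translate([230, 247, 243]) cube([673, 40, 40]);


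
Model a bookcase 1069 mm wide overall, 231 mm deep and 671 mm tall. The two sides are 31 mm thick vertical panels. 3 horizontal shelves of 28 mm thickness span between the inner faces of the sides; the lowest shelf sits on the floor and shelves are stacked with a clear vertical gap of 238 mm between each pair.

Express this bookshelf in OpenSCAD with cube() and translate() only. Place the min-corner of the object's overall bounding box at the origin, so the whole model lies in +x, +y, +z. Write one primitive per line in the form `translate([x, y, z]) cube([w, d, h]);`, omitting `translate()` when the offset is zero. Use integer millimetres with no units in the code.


cube([31, 231, 671]);
translate([1038, 0, 0]) cube([31, 231, 671]);
translate([31, 0, 0]) cube([1007, 231, 28]);
translate([31, 0, 266]) cube([1007, 231, 28]);
translate([31, 0, 532]) cube([1007, 231, 28]);


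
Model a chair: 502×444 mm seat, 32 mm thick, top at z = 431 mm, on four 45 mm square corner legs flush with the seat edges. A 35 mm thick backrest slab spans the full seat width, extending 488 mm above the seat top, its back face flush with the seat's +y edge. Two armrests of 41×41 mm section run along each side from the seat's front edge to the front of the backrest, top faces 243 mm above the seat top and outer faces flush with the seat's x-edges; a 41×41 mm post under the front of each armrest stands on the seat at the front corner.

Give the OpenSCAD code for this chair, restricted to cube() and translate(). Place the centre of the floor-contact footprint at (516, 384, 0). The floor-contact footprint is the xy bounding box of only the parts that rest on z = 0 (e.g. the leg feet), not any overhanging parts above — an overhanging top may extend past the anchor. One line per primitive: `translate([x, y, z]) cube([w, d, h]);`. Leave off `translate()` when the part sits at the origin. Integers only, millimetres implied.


translate([265, 162, 399]) cube([502, 444, 32]);
translate([265, 162, 0]) cube([45, 45, 399]);
translate([722, 162, 0]) cube([45, 45, 399]);
translate([265, 561, 0]) cube([45, 45, 399]);
translate([722, 561, 0]) cube([45, 45, 399]);
translate([265, 571, 431]) cube([502, 35, 488]);
translate([265, 162, 633]) cube([41, 409, 41]);
translate([726, 162, 633]) cube([41, 409, 41]);
translate([265, 162, 431]) cube([41, 41, 202]);
translate([726, 162, 431]) cube([41, 41, 202]);
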